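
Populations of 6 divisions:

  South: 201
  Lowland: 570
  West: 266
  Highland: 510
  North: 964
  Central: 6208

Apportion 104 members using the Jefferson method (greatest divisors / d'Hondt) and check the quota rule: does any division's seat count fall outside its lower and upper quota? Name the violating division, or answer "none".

Standard quotas: South 2.398, Lowland 6.799, West 3.173, Highland 6.083, North 11.499, Central 74.049.
Jefferson allocation: South 2, Lowland 6, West 3, Highland 6, North 11, Central 76.
Central has quota 74.049 (lower 74, upper 75) but receives 76 — outside the quota interval.

Central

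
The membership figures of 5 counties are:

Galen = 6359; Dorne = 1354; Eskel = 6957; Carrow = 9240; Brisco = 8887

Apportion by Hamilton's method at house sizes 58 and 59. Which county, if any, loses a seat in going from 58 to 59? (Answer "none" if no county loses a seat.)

At 58 seats: Galen 11, Dorne 3, Eskel 12, Carrow 16, Brisco 16.
At 59 seats: Galen 11, Dorne 2, Eskel 13, Carrow 17, Brisco 16.
Dorne drops from 3 to 2.

Dorne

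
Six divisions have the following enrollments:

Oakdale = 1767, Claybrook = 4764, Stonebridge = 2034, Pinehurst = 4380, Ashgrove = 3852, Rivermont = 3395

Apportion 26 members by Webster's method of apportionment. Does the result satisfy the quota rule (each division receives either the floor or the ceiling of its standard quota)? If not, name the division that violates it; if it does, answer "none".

none

Standard quotas: Oakdale 2.275, Claybrook 6.134, Stonebridge 2.619, Pinehurst 5.640, Ashgrove 4.960, Rivermont 4.372.
Webster allocation: Oakdale 2, Claybrook 6, Stonebridge 3, Pinehurst 6, Ashgrove 5, Rivermont 4.
Every allocation lies between the lower and upper quota.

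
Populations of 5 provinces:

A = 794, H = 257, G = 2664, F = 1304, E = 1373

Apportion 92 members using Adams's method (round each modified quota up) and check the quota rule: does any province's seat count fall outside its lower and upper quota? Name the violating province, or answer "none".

G

Standard quotas: A 11.428, H 3.699, G 38.343, F 18.768, E 19.762.
Adams allocation: A 12, H 4, G 37, F 19, E 20.
G has quota 38.343 (lower 38, upper 39) but receives 37 — outside the quota interval.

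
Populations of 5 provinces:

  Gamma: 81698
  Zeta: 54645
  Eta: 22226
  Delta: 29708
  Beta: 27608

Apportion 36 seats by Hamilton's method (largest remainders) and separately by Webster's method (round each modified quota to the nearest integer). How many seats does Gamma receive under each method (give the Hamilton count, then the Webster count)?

14 and 13

Hamilton: Gamma 14, Zeta 9, Eta 4, Delta 5, Beta 4.
Webster: Gamma 13, Zeta 9, Eta 4, Delta 5, Beta 5.
Gamma gets 14 under Hamilton and 13 under Webster.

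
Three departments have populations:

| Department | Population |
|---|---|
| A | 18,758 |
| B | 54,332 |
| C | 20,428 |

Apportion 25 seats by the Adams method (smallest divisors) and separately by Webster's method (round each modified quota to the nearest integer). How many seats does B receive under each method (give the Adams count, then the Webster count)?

14 and 15

Adams: A 5, B 14, C 6.
Webster: A 5, B 15, C 5.
B gets 14 under Adams and 15 under Webster.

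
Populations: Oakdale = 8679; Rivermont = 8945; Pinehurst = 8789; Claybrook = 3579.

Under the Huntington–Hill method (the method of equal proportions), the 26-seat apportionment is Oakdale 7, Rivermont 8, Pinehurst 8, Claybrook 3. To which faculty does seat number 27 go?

Priority for the next seat is population ÷ (√(s·(s+1))).
Priorities: Oakdale 1159.780, Rivermont 1054.178, Pinehurst 1035.794, Claybrook 1033.168.
Highest priority: Oakdale.

Oakdale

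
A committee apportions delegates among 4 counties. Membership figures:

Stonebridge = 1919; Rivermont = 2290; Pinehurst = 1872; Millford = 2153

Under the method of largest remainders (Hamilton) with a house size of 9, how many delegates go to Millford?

Standard divisor: 8234 ÷ 9 ≈ 914.889.
Standard quotas: Stonebridge 2.098, Rivermont 2.503, Pinehurst 2.046, Millford 2.353.
Lower quotas: Stonebridge 2, Rivermont 2, Pinehurst 2, Millford 2 (sum 8, leaving 1 seat).
Remainders in descending order: Rivermont 0.503, Millford 0.353, Stonebridge 0.098, Pinehurst 0.046.
Largest remainder: Rivermont receives the extra seat.
Millford receives 2.

2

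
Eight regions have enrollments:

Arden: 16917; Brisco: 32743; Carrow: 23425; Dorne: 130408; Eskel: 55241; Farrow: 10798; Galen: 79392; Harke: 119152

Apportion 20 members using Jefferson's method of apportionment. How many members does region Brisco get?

Standard divisor 468076/20 ≈ 23403.8; standard quotas: Arden 0.723, Brisco 1.399, Carrow 1.001, Dorne 5.572, Eskel 2.360, Farrow 0.461, Galen 3.392, Harke 5.091.
Rounding down gives 0, 1, 1, 5, 2, 0, 3, 5 = 17 seats, so the divisor must be adjusted.
With modified divisor 19200: modified quotas Arden 0.881, Brisco 1.705, Carrow 1.220, Dorne 6.792, Eskel 2.877, Farrow 0.562, Galen 4.135, Harke 6.206.
Rounding down: Arden 0, Brisco 1, Carrow 1, Dorne 6, Eskel 2, Farrow 0, Galen 4, Harke 6 (total 20).
Brisco receives 1.

1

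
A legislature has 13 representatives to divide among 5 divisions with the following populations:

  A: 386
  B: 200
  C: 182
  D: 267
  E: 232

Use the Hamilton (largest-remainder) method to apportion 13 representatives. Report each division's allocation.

The standard divisor is 1267/13 ≈ 97.462.
Standard quotas: A 3.961, B 2.052, C 1.867, D 2.740, E 2.380.
Lower quotas: A 3, B 2, C 1, D 2, E 2 (sum 10, leaving 3 seats).
Remainders in descending order: A 0.961, C 0.867, D 0.740, E 0.380, B 0.052.
The surplus seats go to A, C, D.

A 4; B 2; C 2; D 3; E 2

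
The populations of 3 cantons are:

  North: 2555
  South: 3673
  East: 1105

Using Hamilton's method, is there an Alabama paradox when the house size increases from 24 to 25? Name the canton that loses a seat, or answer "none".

At 24 seats: North 8, South 12, East 4.
At 25 seats: North 9, South 12, East 4.
No canton's allocation decreased.

none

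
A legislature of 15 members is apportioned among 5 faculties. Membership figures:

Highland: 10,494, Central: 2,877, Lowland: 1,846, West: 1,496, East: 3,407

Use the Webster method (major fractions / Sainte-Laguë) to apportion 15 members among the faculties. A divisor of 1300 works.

With modified divisor 1300: modified quotas Highland 8.072, Central 2.213, Lowland 1.420, West 1.151, East 2.621.
Rounding to the nearest integer: Highland 8, Central 2, Lowland 1, West 1, East 3 (total 15).

Highland 8, Central 2, Lowland 1, West 1, East 3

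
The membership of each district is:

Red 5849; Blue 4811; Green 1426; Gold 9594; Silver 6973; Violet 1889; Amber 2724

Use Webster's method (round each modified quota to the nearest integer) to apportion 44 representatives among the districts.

Red=8, Blue=6, Green=2, Gold=13, Silver=9, Violet=2, Amber=4

Standard divisor 33266/44 ≈ 756.045; standard quotas: Red 7.736, Blue 6.363, Green 1.886, Gold 12.690, Silver 9.223, Violet 2.499, Amber 3.603.
Rounding to the nearest integer gives Red 8, Blue 6, Green 2, Gold 13, Silver 9, Violet 2, Amber 4 — total 44, matching the house size, so no adjustment is needed.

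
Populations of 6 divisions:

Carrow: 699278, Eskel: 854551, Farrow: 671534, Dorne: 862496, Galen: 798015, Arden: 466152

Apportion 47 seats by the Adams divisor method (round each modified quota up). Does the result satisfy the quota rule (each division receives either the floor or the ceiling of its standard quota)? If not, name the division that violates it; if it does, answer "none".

Standard quotas: Carrow 7.552, Eskel 9.229, Farrow 7.252, Dorne 9.315, Galen 8.618, Arden 5.034.
Adams allocation: Carrow 8, Eskel 9, Farrow 7, Dorne 9, Galen 9, Arden 5.
Every allocation lies between the lower and upper quota.

none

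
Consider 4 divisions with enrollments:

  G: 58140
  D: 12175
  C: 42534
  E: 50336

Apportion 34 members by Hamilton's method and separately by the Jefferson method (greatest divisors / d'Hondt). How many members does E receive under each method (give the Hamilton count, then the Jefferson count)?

Hamilton: G 12, D 3, C 9, E 10.
Jefferson: G 12, D 2, C 9, E 11.
E gets 10 under Hamilton and 11 under Jefferson.

10 and 11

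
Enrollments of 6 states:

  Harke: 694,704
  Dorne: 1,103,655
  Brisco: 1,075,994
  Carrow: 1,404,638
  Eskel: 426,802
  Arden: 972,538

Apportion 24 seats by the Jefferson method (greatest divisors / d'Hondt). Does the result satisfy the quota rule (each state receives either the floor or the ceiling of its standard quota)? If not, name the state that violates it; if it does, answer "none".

Standard quotas: Harke 2.936, Dorne 4.665, Brisco 4.548, Carrow 5.937, Eskel 1.804, Arden 4.111.
Jefferson allocation: Harke 3, Dorne 5, Brisco 5, Carrow 6, Eskel 1, Arden 4.
Every allocation lies between the lower and upper quota.

none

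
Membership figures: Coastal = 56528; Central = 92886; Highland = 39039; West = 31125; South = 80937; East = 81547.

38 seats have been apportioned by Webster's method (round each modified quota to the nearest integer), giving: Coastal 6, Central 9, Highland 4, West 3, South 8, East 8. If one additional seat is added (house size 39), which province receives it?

Priority for the next seat is population ÷ (current seats + 0.5).
Priorities: Coastal 8696.615, Central 9777.474, Highland 8675.333, West 8892.857, South 9522.000, East 9593.765.
Highest priority: Central.

Central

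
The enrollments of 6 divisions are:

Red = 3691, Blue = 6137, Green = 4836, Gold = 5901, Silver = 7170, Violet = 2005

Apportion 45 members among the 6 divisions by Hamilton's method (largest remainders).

Red 6, Blue 9, Green 7, Gold 9, Silver 11, Violet 3

Total 29740; standard divisor 29740/45 ≈ 660.889.
Standard quotas: Red 5.5849, Blue 9.2860, Green 7.3174, Gold 8.9289, Silver 10.8490, Violet 3.0338.
Lower quotas: Red 5, Blue 9, Green 7, Gold 8, Silver 10, Violet 3 (sum 42, leaving 3 seats).
Remainders in descending order: Gold 0.9289, Silver 0.8490, Red 0.5849, Green 0.3174, Blue 0.2860, Violet 0.0338.
Largest remainders: Gold, Silver, Red receive the extra seats.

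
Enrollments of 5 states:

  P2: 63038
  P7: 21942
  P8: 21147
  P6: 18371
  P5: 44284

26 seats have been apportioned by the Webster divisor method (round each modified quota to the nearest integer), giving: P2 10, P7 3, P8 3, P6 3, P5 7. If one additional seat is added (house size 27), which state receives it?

Priority for the next seat is population ÷ (current seats + 0.5).
Priorities: P2 6003.619, P7 6269.143, P8 6042.000, P6 5248.857, P5 5904.533.
Highest priority: P7.

P7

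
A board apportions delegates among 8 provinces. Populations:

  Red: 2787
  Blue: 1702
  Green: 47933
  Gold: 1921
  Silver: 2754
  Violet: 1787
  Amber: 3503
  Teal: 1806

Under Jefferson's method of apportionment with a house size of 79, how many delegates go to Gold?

2

Standard divisor 64193/79 ≈ 812.57; standard quotas: Red 3.430, Blue 2.095, Green 58.989, Gold 2.364, Silver 3.389, Violet 2.199, Amber 4.311, Teal 2.223.
Rounding down gives 3, 2, 58, 2, 3, 2, 4, 2 = 76 seats, so the divisor must be adjusted.
With modified divisor 780: modified quotas Red 3.573, Blue 2.182, Green 61.453, Gold 2.463, Silver 3.531, Violet 2.291, Amber 4.491, Teal 2.315.
Rounding down: Red 3, Blue 2, Green 61, Gold 2, Silver 3, Violet 2, Amber 4, Teal 2 (total 79).
Gold receives 2.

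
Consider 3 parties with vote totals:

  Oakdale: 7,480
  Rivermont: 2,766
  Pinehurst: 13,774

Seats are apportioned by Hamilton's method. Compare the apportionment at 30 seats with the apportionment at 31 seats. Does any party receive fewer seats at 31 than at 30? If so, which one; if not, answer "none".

Rivermont

At 30 seats: Oakdale 9, Rivermont 4, Pinehurst 17.
At 31 seats: Oakdale 10, Rivermont 3, Pinehurst 18.
Rivermont drops from 4 to 3.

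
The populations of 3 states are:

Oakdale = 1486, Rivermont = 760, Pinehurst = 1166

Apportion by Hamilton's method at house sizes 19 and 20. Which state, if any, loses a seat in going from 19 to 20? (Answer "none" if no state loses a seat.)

none

At 19 seats: Oakdale 8, Rivermont 4, Pinehurst 7.
At 20 seats: Oakdale 9, Rivermont 4, Pinehurst 7.
No state's allocation decreased.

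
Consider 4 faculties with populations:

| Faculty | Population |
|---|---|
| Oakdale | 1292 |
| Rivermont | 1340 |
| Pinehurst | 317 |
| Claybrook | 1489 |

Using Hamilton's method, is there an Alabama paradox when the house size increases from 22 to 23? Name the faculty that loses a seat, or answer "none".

Pinehurst

At 22 seats: Oakdale 6, Rivermont 7, Pinehurst 2, Claybrook 7.
At 23 seats: Oakdale 7, Rivermont 7, Pinehurst 1, Claybrook 8.
Pinehurst drops from 2 to 1.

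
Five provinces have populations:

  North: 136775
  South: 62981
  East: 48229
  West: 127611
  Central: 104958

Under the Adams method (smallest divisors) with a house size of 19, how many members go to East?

2

Standard divisor 480554/19 ≈ 25292.316; standard quotas: North 5.408, South 2.490, East 1.907, West 5.045, Central 4.150.
Rounding up gives 6, 3, 2, 6, 5 = 22 seats, so the divisor must be adjusted.
With modified divisor 29400: modified quotas North 4.652, South 2.142, East 1.640, West 4.341, Central 3.570.
Rounding up: North 5, South 3, East 2, West 5, Central 4 (total 19).
East receives 2.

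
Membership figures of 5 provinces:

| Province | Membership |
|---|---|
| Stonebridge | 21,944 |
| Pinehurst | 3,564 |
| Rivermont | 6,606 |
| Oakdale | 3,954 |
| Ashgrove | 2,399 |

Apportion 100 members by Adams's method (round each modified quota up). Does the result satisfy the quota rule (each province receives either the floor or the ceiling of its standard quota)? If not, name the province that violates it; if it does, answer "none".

Stonebridge

Standard quotas: Stonebridge 57.046, Pinehurst 9.265, Rivermont 17.173, Oakdale 10.279, Ashgrove 6.237.
Adams allocation: Stonebridge 56, Pinehurst 10, Rivermont 17, Oakdale 10, Ashgrove 7.
Stonebridge has quota 57.046 (lower 57, upper 58) but receives 56 — outside the quota interval.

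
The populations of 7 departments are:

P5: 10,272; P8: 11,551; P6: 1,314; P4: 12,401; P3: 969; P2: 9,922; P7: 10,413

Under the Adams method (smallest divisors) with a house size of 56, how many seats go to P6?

Standard divisor 56842/56 ≈ 1015.036; standard quotas: P5 10.120, P8 11.380, P6 1.295, P4 12.217, P3 0.955, P2 9.775, P7 10.259.
Rounding up gives 11, 12, 2, 13, 1, 10, 11 = 60 seats, so the divisor must be adjusted.
With modified divisor 1080: modified quotas P5 9.511, P8 10.695, P6 1.217, P4 11.482, P3 0.897, P2 9.187, P7 9.642.
Rounding up: P5 10, P8 11, P6 2, P4 12, P3 1, P2 10, P7 10 (total 56).
P6 receives 2.

2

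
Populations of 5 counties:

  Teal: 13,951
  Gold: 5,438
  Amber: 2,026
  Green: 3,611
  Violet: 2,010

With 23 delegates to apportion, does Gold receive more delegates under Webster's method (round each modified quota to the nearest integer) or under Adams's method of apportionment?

Adams

Webster: Teal 12, Gold 4, Amber 2, Green 3, Violet 2.
Adams: Teal 11, Gold 5, Amber 2, Green 3, Violet 2.
Gold gets 4 under Webster and 5 under Adams.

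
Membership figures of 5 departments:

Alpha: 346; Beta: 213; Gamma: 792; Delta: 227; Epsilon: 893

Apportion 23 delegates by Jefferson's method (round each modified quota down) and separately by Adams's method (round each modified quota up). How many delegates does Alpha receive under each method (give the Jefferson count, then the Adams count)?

3 and 4

Jefferson: Alpha 3, Beta 2, Gamma 7, Delta 2, Epsilon 9.
Adams: Alpha 4, Beta 2, Gamma 7, Delta 2, Epsilon 8.
Alpha gets 3 under Jefferson and 4 under Adams.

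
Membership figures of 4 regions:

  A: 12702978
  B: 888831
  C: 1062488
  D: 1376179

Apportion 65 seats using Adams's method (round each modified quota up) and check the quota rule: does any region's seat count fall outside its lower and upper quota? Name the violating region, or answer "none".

Standard quotas: A 51.508, B 3.604, C 4.308, D 5.580.
Adams allocation: A 50, B 4, C 5, D 6.
A has quota 51.508 (lower 51, upper 52) but receives 50 — outside the quota interval.

A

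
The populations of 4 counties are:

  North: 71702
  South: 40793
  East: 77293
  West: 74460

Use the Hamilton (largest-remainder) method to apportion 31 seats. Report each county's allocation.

Standard divisor: 264248 ÷ 31 ≈ 8524.129.
Standard quotas: North 8.4117, South 4.7856, East 9.0676, West 8.7352.
Lower quotas: North 8, South 4, East 9, West 8 (sum 29, leaving 2 seats).
Remainders in descending order: South 0.7856, West 0.7352, North 0.4117, East 0.0676.
The surplus seats go to South, West.

North: 8, South: 5, East: 9, West: 9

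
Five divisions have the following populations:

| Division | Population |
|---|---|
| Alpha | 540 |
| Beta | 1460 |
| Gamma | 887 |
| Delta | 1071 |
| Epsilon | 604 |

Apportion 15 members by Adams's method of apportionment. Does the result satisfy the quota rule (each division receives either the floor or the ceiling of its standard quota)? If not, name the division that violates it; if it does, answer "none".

Standard quotas: Alpha 1.776, Beta 4.801, Gamma 2.916, Delta 3.521, Epsilon 1.986.
Adams allocation: Alpha 2, Beta 5, Gamma 3, Delta 3, Epsilon 2.
Every allocation lies between the lower and upper quota.

none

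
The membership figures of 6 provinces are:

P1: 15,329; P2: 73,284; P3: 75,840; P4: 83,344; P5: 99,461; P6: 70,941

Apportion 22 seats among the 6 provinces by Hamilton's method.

P1 1, P2 4, P3 4, P4 4, P5 5, P6 4

Total 418199; standard divisor 418199/22 ≈ 19009.045.
Standard quotas: P1 0.8064, P2 3.8552, P3 3.9897, P4 4.3844, P5 5.2323, P6 3.7320.
Lower quotas: P1 0, P2 3, P3 3, P4 4, P5 5, P6 3 (sum 18, leaving 4 seats).
Remainders in descending order: P3 0.9897, P2 0.8552, P1 0.8064, P6 0.7320, P4 0.3844, P5 0.2323.
Largest remainders: P3, P2, P1, P6 receive the extra seats.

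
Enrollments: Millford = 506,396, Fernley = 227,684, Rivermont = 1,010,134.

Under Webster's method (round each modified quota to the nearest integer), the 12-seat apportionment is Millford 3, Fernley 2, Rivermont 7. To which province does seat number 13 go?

Priority for the next seat is population ÷ (current seats + 0.5).
Priorities: Millford 144684.571, Fernley 91073.600, Rivermont 134684.533.
Highest priority: Millford.

Millford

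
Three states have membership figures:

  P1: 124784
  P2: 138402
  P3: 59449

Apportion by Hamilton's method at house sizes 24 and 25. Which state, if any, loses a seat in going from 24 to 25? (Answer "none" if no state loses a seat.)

P3

At 24 seats: P1 9, P2 10, P3 5.
At 25 seats: P1 10, P2 11, P3 4.
P3 drops from 5 to 4.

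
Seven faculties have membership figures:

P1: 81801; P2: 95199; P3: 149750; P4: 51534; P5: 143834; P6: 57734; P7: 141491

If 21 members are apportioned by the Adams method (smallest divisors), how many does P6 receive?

Standard divisor 721343/21 ≈ 34349.667; standard quotas: P1 2.381, P2 2.771, P3 4.360, P4 1.500, P5 4.187, P6 1.681, P7 4.119.
Rounding up gives 3, 3, 5, 2, 5, 2, 5 = 25 seats, so the divisor must be adjusted.
With modified divisor 44000: modified quotas P1 1.859, P2 2.164, P3 3.403, P4 1.171, P5 3.269, P6 1.312, P7 3.216.
Rounding up: P1 2, P2 3, P3 4, P4 2, P5 4, P6 2, P7 4 (total 21).
P6 receives 2.

2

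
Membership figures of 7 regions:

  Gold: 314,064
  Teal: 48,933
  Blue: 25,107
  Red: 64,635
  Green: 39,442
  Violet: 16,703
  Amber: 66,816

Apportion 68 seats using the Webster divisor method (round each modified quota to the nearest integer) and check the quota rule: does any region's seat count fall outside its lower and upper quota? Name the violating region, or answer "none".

Gold

Standard quotas: Gold 37.096, Teal 5.780, Blue 2.966, Red 7.634, Green 4.659, Violet 1.973, Amber 7.892.
Webster allocation: Gold 36, Teal 6, Blue 3, Red 8, Green 5, Violet 2, Amber 8.
Gold has quota 37.096 (lower 37, upper 38) but receives 36 — outside the quota interval.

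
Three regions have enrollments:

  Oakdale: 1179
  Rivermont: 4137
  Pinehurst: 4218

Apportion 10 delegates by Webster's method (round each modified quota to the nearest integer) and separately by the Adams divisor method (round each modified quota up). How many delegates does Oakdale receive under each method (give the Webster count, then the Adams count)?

Webster: Oakdale 1, Rivermont 4, Pinehurst 5.
Adams: Oakdale 2, Rivermont 4, Pinehurst 4.
Oakdale gets 1 under Webster and 2 under Adams.

1 and 2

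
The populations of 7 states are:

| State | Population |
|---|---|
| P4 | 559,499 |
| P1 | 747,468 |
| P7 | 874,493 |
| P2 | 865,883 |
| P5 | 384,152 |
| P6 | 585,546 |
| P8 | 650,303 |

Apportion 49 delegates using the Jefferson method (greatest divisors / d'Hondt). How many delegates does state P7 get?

9

Standard divisor 4667344/49 ≈ 95251.918; standard quotas: P4 5.874, P1 7.847, P7 9.181, P2 9.090, P5 4.033, P6 6.147, P8 6.827.
Rounding down gives 5, 7, 9, 9, 4, 6, 6 = 46 seats, so the divisor must be adjusted.
With modified divisor 90200: modified quotas P4 6.203, P1 8.287, P7 9.695, P2 9.600, P5 4.259, P6 6.492, P8 7.210.
Rounding down: P4 6, P1 8, P7 9, P2 9, P5 4, P6 6, P8 7 (total 49).
P7 receives 9.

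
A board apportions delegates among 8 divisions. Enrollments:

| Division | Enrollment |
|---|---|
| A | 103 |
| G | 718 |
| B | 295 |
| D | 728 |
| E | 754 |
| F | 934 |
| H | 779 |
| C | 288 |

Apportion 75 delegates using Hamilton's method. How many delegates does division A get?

1

The standard divisor is 4599/75 ≈ 61.32.
Standard quotas: A 1.680, G 11.709, B 4.811, D 11.872, E 12.296, F 15.232, H 12.704, C 4.697.
Lower quotas: A 1, G 11, B 4, D 11, E 12, F 15, H 12, C 4 (sum 70, leaving 5 seats).
Remainders in descending order: D 0.872, B 0.811, G 0.709, H 0.704, C 0.697, A 0.680, E 0.296, F 0.232.
The surplus seats go to D, B, G, H, C.
A receives 1.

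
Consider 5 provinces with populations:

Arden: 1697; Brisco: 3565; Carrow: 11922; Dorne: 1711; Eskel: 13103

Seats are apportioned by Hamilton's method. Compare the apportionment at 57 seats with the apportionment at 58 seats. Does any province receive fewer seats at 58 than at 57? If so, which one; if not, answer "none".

Brisco

At 57 seats: Arden 3, Brisco 7, Carrow 21, Dorne 3, Eskel 23.
At 58 seats: Arden 3, Brisco 6, Carrow 22, Dorne 3, Eskel 24.
Brisco drops from 7 to 6.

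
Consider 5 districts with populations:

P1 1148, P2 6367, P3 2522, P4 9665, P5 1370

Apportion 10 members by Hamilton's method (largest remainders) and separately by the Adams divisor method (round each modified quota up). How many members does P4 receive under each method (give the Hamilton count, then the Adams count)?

Hamilton: P1 0, P2 3, P3 1, P4 5, P5 1.
Adams: P1 1, P2 3, P3 1, P4 4, P5 1.
P4 gets 5 under Hamilton and 4 under Adams.

5 and 4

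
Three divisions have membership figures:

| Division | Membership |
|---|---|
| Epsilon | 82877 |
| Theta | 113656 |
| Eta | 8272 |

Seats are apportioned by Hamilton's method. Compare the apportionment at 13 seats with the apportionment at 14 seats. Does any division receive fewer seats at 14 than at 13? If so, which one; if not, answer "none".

At 13 seats: Epsilon 5, Theta 7, Eta 1.
At 14 seats: Epsilon 6, Theta 8, Eta 0.
Eta drops from 1 to 0.

Eta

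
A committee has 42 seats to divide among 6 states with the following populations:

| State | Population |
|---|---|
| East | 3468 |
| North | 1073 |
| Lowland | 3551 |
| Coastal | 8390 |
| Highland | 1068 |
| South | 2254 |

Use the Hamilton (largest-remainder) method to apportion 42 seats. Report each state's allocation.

Total 19804; standard divisor 19804/42 ≈ 471.524.
Standard quotas: East 7.3549, North 2.2756, Lowland 7.5309, Coastal 17.7934, Highland 2.2650, South 4.7802.
Lower quotas: East 7, North 2, Lowland 7, Coastal 17, Highland 2, South 4 (sum 39, leaving 3 seats).
Remainders in descending order: Coastal 0.7934, South 0.7802, Lowland 0.5309, East 0.3549, North 0.2756, Highland 0.2650.
Largest remainders: Coastal, South, Lowland receive the extra seats.

East 7, North 2, Lowland 8, Coastal 18, Highland 2, South 5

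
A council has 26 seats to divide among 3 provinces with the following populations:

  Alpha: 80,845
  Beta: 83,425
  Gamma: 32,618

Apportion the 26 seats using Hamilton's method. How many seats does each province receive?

Alpha=11, Beta=11, Gamma=4

Standard divisor: 196888 ÷ 26 ≈ 7572.615.
Standard quotas: Alpha 10.6760, Beta 11.0167, Gamma 4.3074.
Lower quotas: Alpha 10, Beta 11, Gamma 4 (sum 25, leaving 1 seat).
Remainders in descending order: Alpha 0.6760, Gamma 0.3074, Beta 0.0167.
The surplus seat goes to Alpha.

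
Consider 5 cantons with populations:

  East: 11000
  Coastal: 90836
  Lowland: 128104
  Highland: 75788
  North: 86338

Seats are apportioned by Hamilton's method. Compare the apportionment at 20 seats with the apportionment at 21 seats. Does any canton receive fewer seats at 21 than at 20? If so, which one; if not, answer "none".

At 20 seats: East 1, Coastal 5, Lowland 6, Highland 4, North 4.
At 21 seats: East 0, Coastal 5, Lowland 7, Highland 4, North 5.
East drops from 1 to 0.

East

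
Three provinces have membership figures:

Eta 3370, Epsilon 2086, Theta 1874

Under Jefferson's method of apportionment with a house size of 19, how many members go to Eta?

Standard divisor 7330/19 ≈ 385.789; standard quotas: Eta 8.735, Epsilon 5.407, Theta 4.858.
Rounding down gives 8, 5, 4 = 17 seats, so the divisor must be adjusted.
With modified divisor 360: modified quotas Eta 9.361, Epsilon 5.794, Theta 5.206.
Rounding down: Eta 9, Epsilon 5, Theta 5 (total 19).
Eta receives 9.

9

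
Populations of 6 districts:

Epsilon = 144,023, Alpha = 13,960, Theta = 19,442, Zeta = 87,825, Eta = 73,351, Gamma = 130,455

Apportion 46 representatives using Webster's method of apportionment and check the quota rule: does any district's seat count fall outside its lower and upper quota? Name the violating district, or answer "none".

none

Standard quotas: Epsilon 14.124, Alpha 1.369, Theta 1.907, Zeta 8.613, Eta 7.193, Gamma 12.794.
Webster allocation: Epsilon 14, Alpha 1, Theta 2, Zeta 9, Eta 7, Gamma 13.
Every allocation lies between the lower and upper quota.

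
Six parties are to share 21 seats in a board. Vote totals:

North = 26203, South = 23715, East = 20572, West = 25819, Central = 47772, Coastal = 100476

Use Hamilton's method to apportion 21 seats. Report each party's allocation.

Standard divisor: 244557 ÷ 21 ≈ 11645.571.
Standard quotas: North 2.2500, South 2.0364, East 1.7665, West 2.2171, Central 4.1022, Coastal 8.6278.
Lower quotas: North 2, South 2, East 1, West 2, Central 4, Coastal 8 (sum 19, leaving 2 seats).
Remainders in descending order: East 0.7665, Coastal 0.6278, North 0.2500, West 0.2171, Central 0.1022, South 0.0364.
The surplus seats go to East, Coastal.

North 2, South 2, East 2, West 2, Central 4, Coastal 9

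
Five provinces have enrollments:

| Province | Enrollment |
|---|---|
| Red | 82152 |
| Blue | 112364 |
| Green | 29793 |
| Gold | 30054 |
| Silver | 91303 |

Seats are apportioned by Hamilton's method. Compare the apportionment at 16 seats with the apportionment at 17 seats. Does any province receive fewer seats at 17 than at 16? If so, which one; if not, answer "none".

Gold

At 16 seats: Red 4, Blue 5, Green 1, Gold 2, Silver 4.
At 17 seats: Red 4, Blue 6, Green 1, Gold 1, Silver 5.
Gold drops from 2 to 1.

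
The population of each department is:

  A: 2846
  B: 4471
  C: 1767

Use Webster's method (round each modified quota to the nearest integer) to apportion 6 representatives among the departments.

A 2; B 3; C 1

Standard divisor 9084/6 ≈ 1514; standard quotas: A 1.880, B 2.953, C 1.167.
Rounding to the nearest integer gives A 2, B 3, C 1 — total 6, matching the house size, so no adjustment is needed.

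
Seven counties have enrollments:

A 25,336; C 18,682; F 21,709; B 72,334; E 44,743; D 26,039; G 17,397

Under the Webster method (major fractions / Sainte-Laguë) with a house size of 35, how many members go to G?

3

Standard divisor 226240/35 ≈ 6464; standard quotas: A 3.920, C 2.890, F 3.358, B 11.190, E 6.922, D 4.028, G 2.691.
Rounding to the nearest integer gives A 4, C 3, F 3, B 11, E 7, D 4, G 3 — total 35, matching the house size, so no adjustment is needed.
G receives 3.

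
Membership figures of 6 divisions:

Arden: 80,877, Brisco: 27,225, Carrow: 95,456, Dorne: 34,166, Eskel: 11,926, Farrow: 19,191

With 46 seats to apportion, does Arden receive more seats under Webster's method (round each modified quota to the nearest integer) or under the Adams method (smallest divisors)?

Webster

Webster: Arden 14, Brisco 5, Carrow 16, Dorne 6, Eskel 2, Farrow 3.
Adams: Arden 13, Brisco 5, Carrow 16, Dorne 6, Eskel 2, Farrow 4.
Arden gets 14 under Webster and 13 under Adams.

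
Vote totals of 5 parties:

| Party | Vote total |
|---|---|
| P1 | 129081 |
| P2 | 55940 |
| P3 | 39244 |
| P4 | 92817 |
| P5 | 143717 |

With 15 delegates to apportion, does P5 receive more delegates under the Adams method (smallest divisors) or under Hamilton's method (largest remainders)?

Adams: P1 4, P2 2, P3 2, P4 3, P5 4.
Hamilton: P1 4, P2 2, P3 1, P4 3, P5 5.
P5 gets 4 under Adams and 5 under Hamilton.

Hamilton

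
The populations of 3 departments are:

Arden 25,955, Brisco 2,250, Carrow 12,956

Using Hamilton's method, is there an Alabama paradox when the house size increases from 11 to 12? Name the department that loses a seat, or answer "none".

At 11 seats: Arden 7, Brisco 1, Carrow 3.
At 12 seats: Arden 7, Brisco 1, Carrow 4.
No department's allocation decreased.

none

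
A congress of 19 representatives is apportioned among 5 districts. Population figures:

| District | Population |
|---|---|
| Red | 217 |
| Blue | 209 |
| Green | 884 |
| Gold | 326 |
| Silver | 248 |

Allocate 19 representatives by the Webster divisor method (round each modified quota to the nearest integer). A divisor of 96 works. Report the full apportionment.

Red 2; Blue 2; Green 9; Gold 3; Silver 3

With modified divisor 96: modified quotas Red 2.260, Blue 2.177, Green 9.208, Gold 3.396, Silver 2.583.
Rounding to the nearest integer: Red 2, Blue 2, Green 9, Gold 3, Silver 3 (total 19).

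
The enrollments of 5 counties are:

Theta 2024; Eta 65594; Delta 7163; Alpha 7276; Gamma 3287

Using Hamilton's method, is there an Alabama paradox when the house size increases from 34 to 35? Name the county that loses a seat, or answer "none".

none

At 34 seats: Theta 1, Eta 26, Delta 3, Alpha 3, Gamma 1.
At 35 seats: Theta 1, Eta 27, Delta 3, Alpha 3, Gamma 1.
No county's allocation decreased.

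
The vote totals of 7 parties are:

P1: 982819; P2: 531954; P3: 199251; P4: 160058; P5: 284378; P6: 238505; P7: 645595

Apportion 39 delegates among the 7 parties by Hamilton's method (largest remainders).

P1 13, P2 7, P3 2, P4 2, P5 4, P6 3, P7 8

Standard divisor: 3042560 ÷ 39 ≈ 78014.359.
Standard quotas: P1 12.5979, P2 6.8187, P3 2.5540, P4 2.0516, P5 3.6452, P6 3.0572, P7 8.2753.
Lower quotas: P1 12, P2 6, P3 2, P4 2, P5 3, P6 3, P7 8 (sum 36, leaving 3 seats).
Remainders in descending order: P2 0.8187, P5 0.6452, P1 0.5979, P3 0.5540, P7 0.2753, P6 0.0572, P4 0.0516.
Largest remainders: P2, P5, P1 receive the extra seats.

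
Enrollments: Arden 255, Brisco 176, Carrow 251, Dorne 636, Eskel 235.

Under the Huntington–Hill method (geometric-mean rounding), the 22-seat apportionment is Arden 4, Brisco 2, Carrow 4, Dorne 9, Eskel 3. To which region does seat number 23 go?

Brisco

Priority for the next seat is population ÷ (√(s·(s+1))).
Priorities: Arden 57.020, Brisco 71.852, Carrow 56.125, Dorne 67.040, Eskel 67.839.
Highest priority: Brisco.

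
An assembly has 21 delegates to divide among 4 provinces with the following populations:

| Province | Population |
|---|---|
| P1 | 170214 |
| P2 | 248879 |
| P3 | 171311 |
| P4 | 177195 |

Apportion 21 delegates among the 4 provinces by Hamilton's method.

P1 4, P2 7, P3 5, P4 5

Standard divisor: 767599 ÷ 21 ≈ 36552.333.
Standard quotas: P1 4.6567, P2 6.8088, P3 4.6867, P4 4.8477.
Lower quotas: P1 4, P2 6, P3 4, P4 4 (sum 18, leaving 3 seats).
Remainders in descending order: P4 0.8477, P2 0.8088, P3 0.6867, P1 0.6567.
The surplus seats go to P4, P2, P3.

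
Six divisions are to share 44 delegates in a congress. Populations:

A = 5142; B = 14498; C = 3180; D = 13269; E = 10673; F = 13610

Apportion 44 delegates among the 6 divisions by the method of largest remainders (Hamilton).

A: 4, B: 10, C: 2, D: 10, E: 8, F: 10

Total 60372; standard divisor 60372/44 ≈ 1372.091.
Standard quotas: A 3.7476, B 10.5664, C 2.3176, D 9.6706, E 7.7786, F 9.9192.
Lower quotas: A 3, B 10, C 2, D 9, E 7, F 9 (sum 40, leaving 4 seats).
Remainders in descending order: F 0.9192, E 0.7786, A 0.7476, D 0.6706, B 0.5664, C 0.3176.
The surplus seats go to F, E, A, D.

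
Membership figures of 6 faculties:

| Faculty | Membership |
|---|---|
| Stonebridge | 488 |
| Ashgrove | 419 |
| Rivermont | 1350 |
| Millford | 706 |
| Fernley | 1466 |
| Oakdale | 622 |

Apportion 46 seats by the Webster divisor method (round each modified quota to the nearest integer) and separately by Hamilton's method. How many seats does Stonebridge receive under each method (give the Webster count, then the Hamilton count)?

Webster: Stonebridge 4, Ashgrove 4, Rivermont 12, Millford 7, Fernley 13, Oakdale 6.
Hamilton: Stonebridge 5, Ashgrove 4, Rivermont 12, Millford 6, Fernley 13, Oakdale 6.
Stonebridge gets 4 under Webster and 5 under Hamilton.

4 and 5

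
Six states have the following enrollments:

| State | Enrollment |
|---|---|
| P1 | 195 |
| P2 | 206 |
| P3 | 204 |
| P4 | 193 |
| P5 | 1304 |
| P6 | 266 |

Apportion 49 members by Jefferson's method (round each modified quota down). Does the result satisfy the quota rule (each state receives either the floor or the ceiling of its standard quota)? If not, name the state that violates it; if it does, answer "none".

Standard quotas: P1 4.035, P2 4.263, P3 4.221, P4 3.994, P5 26.983, P6 5.504.
Jefferson allocation: P1 4, P2 4, P3 4, P4 4, P5 28, P6 5.
P5 has quota 26.983 (lower 26, upper 27) but receives 28 — outside the quota interval.

P5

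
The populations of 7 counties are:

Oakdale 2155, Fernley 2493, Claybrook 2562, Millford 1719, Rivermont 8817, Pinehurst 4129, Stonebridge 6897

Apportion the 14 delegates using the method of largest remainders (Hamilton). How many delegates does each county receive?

Oakdale=1, Fernley=1, Claybrook=1, Millford=1, Rivermont=4, Pinehurst=2, Stonebridge=4

Total 28772; standard divisor 28772/14 ≈ 2055.143.
Standard quotas: Oakdale 1.0486, Fernley 1.2131, Claybrook 1.2466, Millford 0.8364, Rivermont 4.2902, Pinehurst 2.0091, Stonebridge 3.3560.
Lower quotas: Oakdale 1, Fernley 1, Claybrook 1, Millford 0, Rivermont 4, Pinehurst 2, Stonebridge 3 (sum 12, leaving 2 seats).
Remainders in descending order: Millford 0.8364, Stonebridge 0.3560, Rivermont 0.2902, Claybrook 0.2466, Fernley 0.2131, Oakdale 0.0486, Pinehurst 0.0091.
Largest remainders: Millford, Stonebridge receive the extra seats.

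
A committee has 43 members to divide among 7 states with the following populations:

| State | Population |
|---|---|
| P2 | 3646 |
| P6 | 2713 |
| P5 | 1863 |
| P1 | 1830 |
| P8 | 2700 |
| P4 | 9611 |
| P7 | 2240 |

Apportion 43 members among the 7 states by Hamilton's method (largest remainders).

Standard divisor: 24603 ÷ 43 ≈ 572.163.
Standard quotas: P2 6.3723, P6 4.7417, P5 3.2561, P1 3.1984, P8 4.7189, P4 16.7977, P7 3.9150.
Lower quotas: P2 6, P6 4, P5 3, P1 3, P8 4, P4 16, P7 3 (sum 39, leaving 4 seats).
Remainders in descending order: P7 0.9150, P4 0.7977, P6 0.7417, P8 0.7189, P2 0.3723, P5 0.2561, P1 0.1984.
The surplus seats go to P7, P4, P6, P8.

P2: 6; P6: 5; P5: 3; P1: 3; P8: 5; P4: 17; P7: 4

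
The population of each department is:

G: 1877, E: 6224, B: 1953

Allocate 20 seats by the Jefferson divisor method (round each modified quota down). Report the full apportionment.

G: 3, E: 13, B: 4

Standard divisor 10054/20 ≈ 502.7; standard quotas: G 3.734, E 12.381, B 3.885.
Rounding down gives 3, 12, 3 = 18 seats, so the divisor must be adjusted.
With modified divisor 474: modified quotas G 3.960, E 13.131, B 4.120.
Rounding down: G 3, E 13, B 4 (total 20).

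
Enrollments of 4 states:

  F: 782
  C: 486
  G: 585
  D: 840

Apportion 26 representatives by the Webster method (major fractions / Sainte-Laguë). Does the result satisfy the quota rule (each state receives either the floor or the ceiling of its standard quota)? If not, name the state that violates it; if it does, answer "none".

Standard quotas: F 7.550, C 4.692, G 5.648, D 8.110.
Webster allocation: F 7, C 5, G 6, D 8.
Every allocation lies between the lower and upper quota.

none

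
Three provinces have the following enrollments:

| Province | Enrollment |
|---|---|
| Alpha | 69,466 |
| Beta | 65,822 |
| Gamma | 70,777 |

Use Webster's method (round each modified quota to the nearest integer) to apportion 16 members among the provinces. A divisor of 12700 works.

Alpha=5; Beta=5; Gamma=6

With modified divisor 12700: modified quotas Alpha 5.470, Beta 5.183, Gamma 5.573.
Rounding to the nearest integer: Alpha 5, Beta 5, Gamma 6 (total 16).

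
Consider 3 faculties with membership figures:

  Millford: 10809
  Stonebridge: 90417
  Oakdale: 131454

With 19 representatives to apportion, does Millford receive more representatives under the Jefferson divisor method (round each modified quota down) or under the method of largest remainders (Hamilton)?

Hamilton

Jefferson: Millford 0, Stonebridge 8, Oakdale 11.
Hamilton: Millford 1, Stonebridge 7, Oakdale 11.
Millford gets 0 under Jefferson and 1 under Hamilton.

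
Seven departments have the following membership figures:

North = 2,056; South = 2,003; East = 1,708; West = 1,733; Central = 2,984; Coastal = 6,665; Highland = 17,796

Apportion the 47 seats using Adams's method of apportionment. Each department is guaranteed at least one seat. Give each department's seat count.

Standard divisor 34945/47 ≈ 743.511; standard quotas: North 2.765, South 2.694, East 2.297, West 2.331, Central 4.013, Coastal 8.964, Highland 23.935.
Rounding up gives 3, 3, 3, 3, 5, 9, 24 = 50 seats, so the divisor must be adjusted.
With modified divisor 820: modified quotas North 2.507, South 2.443, East 2.083, West 2.113, Central 3.639, Coastal 8.128, Highland 21.702.
Rounding up: North 3, South 3, East 3, West 3, Central 4, Coastal 9, Highland 22 (total 47).

North 3, South 3, East 3, West 3, Central 4, Coastal 9, Highland 22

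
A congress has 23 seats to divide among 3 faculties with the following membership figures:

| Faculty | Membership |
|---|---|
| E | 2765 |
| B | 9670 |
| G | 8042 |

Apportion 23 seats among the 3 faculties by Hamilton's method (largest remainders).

E 3, B 11, G 9

Standard divisor: 20477 ÷ 23 ≈ 890.304.
Standard quotas: E 3.1057, B 10.8615, G 9.0329.
Lower quotas: E 3, B 10, G 9 (sum 22, leaving 1 seat).
Remainders in descending order: B 0.8615, E 0.1057, G 0.0329.
The surplus seat goes to B.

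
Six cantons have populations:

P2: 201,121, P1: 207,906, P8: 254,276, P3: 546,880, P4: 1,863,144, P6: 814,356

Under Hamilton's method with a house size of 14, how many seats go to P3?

Standard divisor: 3887683 ÷ 14 ≈ 277691.643.
Standard quotas: P2 0.7243, P1 0.7487, P8 0.9157, P3 1.9694, P4 6.7094, P6 2.9326.
Lower quotas: P2 0, P1 0, P8 0, P3 1, P4 6, P6 2 (sum 9, leaving 5 seats).
Remainders in descending order: P3 0.9694, P6 0.9326, P8 0.9157, P1 0.7487, P2 0.7243, P4 0.7094.
Largest remainders: P3, P6, P8, P1, P2 receive the extra seats.
P3 receives 2.

2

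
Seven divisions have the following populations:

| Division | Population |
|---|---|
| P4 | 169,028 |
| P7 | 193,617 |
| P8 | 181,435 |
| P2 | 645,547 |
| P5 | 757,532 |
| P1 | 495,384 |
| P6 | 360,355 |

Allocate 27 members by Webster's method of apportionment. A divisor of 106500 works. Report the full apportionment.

P4: 2, P7: 2, P8: 2, P2: 6, P5: 7, P1: 5, P6: 3

With modified divisor 106500: modified quotas P4 1.587, P7 1.818, P8 1.704, P2 6.061, P5 7.113, P1 4.651, P6 3.384.
Rounding to the nearest integer: P4 2, P7 2, P8 2, P2 6, P5 7, P1 5, P6 3 (total 27).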